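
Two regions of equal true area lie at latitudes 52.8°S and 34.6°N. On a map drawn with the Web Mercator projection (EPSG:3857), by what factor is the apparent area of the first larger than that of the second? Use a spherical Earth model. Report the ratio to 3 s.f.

1.85

Mercator is conformal with k = sec φ, so areal scale = k² = sec²φ.
At 52.8°: sec²(52.8°) = 1/0.6046² = 2.736.
At 34.6°: sec²(34.6°) = 1/0.8231² = 1.476.
Ratio = 2.736/1.476 = cos²(34.6°)/cos²(52.8°) ≈ 1.85.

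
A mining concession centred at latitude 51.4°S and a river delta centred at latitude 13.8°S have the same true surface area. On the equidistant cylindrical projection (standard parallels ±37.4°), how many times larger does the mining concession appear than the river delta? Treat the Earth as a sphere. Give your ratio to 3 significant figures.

1.56

The equidistant cylindrical projection with φ₀ = 37.4° has h = 1 (meridians true) and k = cos φ₀ / cos φ along parallels.
Areal scale at 51.4°: h·k = 1.000 × 1.273 = 1.273.
Areal scale at 13.8°: h·k = 1.000 × 0.8180 = 0.8180.
Ratio = 1.273/0.8180 ≈ 1.56.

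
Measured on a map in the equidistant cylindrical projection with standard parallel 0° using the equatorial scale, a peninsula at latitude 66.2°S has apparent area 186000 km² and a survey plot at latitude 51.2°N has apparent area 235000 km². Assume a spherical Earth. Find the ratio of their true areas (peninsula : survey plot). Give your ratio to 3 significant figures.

0.510

Plate carrée has h = 1 and k = sec φ, giving areal scale sec φ; true area = (apparent area) · cos φ.
True area of peninsula: 186000 × cos(66.2°) = 186000 × 0.4035 = 75060 km².
True area of survey plot: 235000 × cos(51.2°) = 235000 × 0.6266 = 147300 km².
Ratio = 75060 / 147300 ≈ 0.510.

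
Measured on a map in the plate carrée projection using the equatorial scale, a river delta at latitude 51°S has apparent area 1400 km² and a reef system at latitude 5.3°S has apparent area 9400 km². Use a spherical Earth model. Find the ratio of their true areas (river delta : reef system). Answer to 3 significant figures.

On the plate carrée, areal scale = h·k = 1 × sec φ, so true area = apparent × cos φ.
True area of river delta: 1400 × cos(51°) = 1400 × 0.6293 = 881.0 km².
True area of reef system: 9400 × cos(5.3°) = 9400 × 0.9957 = 9360 km².
Ratio = 881.0 / 9360 ≈ 0.0941.

0.0941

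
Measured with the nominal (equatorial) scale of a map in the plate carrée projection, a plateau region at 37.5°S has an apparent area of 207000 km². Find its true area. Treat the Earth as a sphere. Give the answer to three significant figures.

For the equirectangular projection with φ₀ = 0 (plate carrée), h = 1 along meridians and k = sec φ along parallels.
Areal scale = h·k = 1 × sec φ; at 37.5°, h = 1.000, k = 1.260, so h·k = 1.260.
True area = apparent / (areal scale) = 207000 / 1.260 ≈ 164000 km².

164000 km²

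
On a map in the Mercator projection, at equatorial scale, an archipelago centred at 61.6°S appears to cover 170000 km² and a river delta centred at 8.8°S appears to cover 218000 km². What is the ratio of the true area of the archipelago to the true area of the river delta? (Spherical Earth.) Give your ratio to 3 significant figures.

0.181

On Mercator the areal scale is sec²φ, so true area = apparent × cos²φ.
True area of archipelago: 170000 × cos²(61.6°) = 170000 × 0.2262 = 38460 km².
True area of river delta: 218000 × cos²(8.8°) = 218000 × 0.9766 = 212900 km².
Ratio = 38460 / 212900 ≈ 0.181.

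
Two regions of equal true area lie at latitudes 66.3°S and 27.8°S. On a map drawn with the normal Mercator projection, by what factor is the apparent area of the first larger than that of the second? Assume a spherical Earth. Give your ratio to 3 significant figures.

On Mercator, area is exaggerated by sec²φ = 1/cos²φ.
At 66.3°: sec²(66.3°) = 1/0.4019² = 6.190.
At 27.8°: sec²(27.8°) = 1/0.8846² = 1.278.
Ratio = 6.190/1.278 = cos²(27.8°)/cos²(66.3°) ≈ 4.84.

4.84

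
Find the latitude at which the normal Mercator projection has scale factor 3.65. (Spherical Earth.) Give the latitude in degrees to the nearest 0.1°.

74.1°

Mercator scale is k = sec φ = 1/cos φ.
1/cos φ = 3.65  ⇒  cos φ = 0.2740  ⇒  φ = arccos(0.2740) ≈ 74.1°.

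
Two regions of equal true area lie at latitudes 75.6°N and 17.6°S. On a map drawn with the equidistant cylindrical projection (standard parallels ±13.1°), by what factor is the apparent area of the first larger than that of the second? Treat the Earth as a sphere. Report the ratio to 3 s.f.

3.83

With standard parallel φ₀ = 13.1°, the equirectangular projection gives x = Rλ cos φ₀, y = Rφ, so h = 1 and k = cos 13.1° / cos φ.
Areal scale at 75.6°: h·k = 1.000 × 3.916 = 3.916.
Areal scale at 17.6°: h·k = 1.000 × 1.022 = 1.022.
Ratio = 3.916/1.022 ≈ 3.83.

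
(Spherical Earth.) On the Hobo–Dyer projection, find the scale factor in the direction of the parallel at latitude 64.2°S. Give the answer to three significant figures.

1.82

Hobo–Dyer is a cylindrical equal-area projection with standard parallels at ±37.5°. A cylindrical equal-area projection with standard parallel φ₀ has meridian scale h = cos φ / cos φ₀ and parallel scale k = cos φ₀ / cos φ (so areas are preserved, h·k = 1).
k = cos 37.5° / cos 64.2° = 0.7934/0.4352 = 1.823.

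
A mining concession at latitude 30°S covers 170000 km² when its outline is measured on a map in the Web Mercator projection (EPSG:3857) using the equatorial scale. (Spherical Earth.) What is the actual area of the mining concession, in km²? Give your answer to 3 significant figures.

Mercator is conformal, so the point scale is isotropic: h = k = sec φ = 1/cos φ.
Areal scale = k² = sec²φ = 1/cos²(30°) = 1/0.8660² = 1.333.
True area = apparent / (areal scale) = 170000 / 1.333 ≈ 128000 km².

128000 km²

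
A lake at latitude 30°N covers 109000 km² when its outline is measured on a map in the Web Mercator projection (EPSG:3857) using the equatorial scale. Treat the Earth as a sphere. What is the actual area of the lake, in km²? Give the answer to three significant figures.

81800 km²

For Mercator, h = k = sec φ (a conformal cylindrical projection has a single point scale, 1/cos φ).
Areal scale = k² = sec²φ = 1/cos²(30°) = 1/0.8660² = 1.333.
True area = apparent / (areal scale) = 109000 / 1.333 ≈ 81800 km².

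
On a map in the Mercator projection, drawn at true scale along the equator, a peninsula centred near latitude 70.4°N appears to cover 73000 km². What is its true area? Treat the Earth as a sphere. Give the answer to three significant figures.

Mercator is conformal, so the point scale is isotropic: h = k = sec φ = 1/cos φ.
Areal scale = k² = sec²φ = 1/cos²(70.4°) = 1/0.3355² = 8.887.
True area = apparent / (areal scale) = 73000 / 8.887 ≈ 8210 km².

8210 km²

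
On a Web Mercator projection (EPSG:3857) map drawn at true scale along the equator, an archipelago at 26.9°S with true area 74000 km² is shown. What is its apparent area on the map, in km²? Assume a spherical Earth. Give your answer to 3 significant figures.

Mercator is conformal, so the point scale is isotropic: h = k = sec φ = 1/cos φ.
Areal scale = k² = sec²φ = 1/cos²(26.9°) = 1/0.8918² = 1.257.
Apparent area = 74000 × 1.257 ≈ 93000 km².

93000 km²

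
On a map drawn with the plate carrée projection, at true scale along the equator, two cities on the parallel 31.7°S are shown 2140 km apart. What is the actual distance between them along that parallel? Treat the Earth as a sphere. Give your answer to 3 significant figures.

Plate carrée maps x = Rλ, y = Rφ. The meridian scale is h = 1 and the parallel scale is k = 1/cos φ = sec φ.
Along the parallel at 31.7°, map distances are exaggerated by k = sec 31.7° = 1.175.
True distance = 2140 / 1.175 = 2140 × cos 31.7° ≈ 1820 km.

1820 km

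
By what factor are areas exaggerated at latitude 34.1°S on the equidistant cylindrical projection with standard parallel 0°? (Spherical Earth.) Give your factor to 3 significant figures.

1.21

Plate carrée maps x = Rλ, y = Rφ. The meridian scale is h = 1 and the parallel scale is k = 1/cos φ = sec φ.
Areal scale = h·k = 1 × sec φ; at 34.1°, h = 1.000, k = 1.208, so h·k = 1.208.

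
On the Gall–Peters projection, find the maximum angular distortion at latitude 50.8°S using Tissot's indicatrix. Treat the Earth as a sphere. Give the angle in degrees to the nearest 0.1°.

Gall–Peters is a cylindrical equal-area projection with standard parallels at ±45°. For cylindrical equal-area with standard parallel φ₀, h = cos φ / cos φ₀ and k = cos φ₀ / cos φ, so h·k = 1.
At 50.8°: h = 0.8938, k = 1.119; principal scales a = 1.119, b = 0.8938.
sin(ω/2) = (a − b)/(a + b) = 0.2250/2.013 = 0.1118, so ω = 2 arcsin(0.1118) ≈ 12.8°.

12.8°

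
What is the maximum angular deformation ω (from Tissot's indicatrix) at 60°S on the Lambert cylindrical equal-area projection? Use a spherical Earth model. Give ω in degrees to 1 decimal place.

73.7°

The Lambert cylindrical equal-area projection is the cylindrical equal-area projection with its standard parallel at the equator (φ₀ = 0). Cylindrical equal-area (φ₀ = 0°): h = cos φ / cos 0° along meridians, k = cos 0° / cos φ along parallels; h·k = 1.
At 60°: h = 0.5000, k = 2.000; principal scales a = 2.000, b = 0.5000.
sin(ω/2) = (a − b)/(a + b) = 1.500/2.500 = 0.6000, so ω = 2 arcsin(0.6000) ≈ 73.7°.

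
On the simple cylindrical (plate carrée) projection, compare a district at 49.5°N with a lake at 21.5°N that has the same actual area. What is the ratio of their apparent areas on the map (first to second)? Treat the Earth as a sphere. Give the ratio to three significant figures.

In the plate carrée (x = Rλ, y = Rφ), meridians are true-scale (h = 1) and parallels are stretched by k = sec φ.
Areal scale at 49.5°: h·k = 1.000 × 1.540 = 1.540.
Areal scale at 21.5°: h·k = 1.000 × 1.075 = 1.075.
Ratio = 1.540/1.075 ≈ 1.43.

1.43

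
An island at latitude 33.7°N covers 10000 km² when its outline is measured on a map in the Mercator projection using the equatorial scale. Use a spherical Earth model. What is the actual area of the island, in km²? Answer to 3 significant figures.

The Mercator projection is conformal; its linear scale factor is the same in every direction and equals sec φ = 1/cos φ.
Areal scale = k² = sec²φ = 1/cos²(33.7°) = 1/0.8320² = 1.445.
True area = apparent / (areal scale) = 10000 / 1.445 ≈ 6920 km².

6920 km²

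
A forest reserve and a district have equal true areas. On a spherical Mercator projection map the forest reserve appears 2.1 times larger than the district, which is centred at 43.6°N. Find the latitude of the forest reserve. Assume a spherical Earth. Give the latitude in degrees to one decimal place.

Mercator areal scale is sec²φ, so apparent-area ratio = sec²φ₁ / sec²φ₂ = cos²φ₂ / cos²φ₁.
cos²φ₂ / cos²φ₁ = 2.1  ⇒  cos φ₁ = cos 43.6° / √2.1 = 0.7242/1.449 = 0.4997.
φ₁ = arccos(0.4997) ≈ 60.0°.

60.0°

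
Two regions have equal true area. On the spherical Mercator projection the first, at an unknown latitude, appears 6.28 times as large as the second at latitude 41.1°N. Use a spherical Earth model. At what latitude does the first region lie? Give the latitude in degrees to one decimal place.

72.5°

Mercator areal scale is sec²φ, so apparent-area ratio = sec²φ₁ / sec²φ₂ = cos²φ₂ / cos²φ₁.
cos²φ₂ / cos²φ₁ = 6.28  ⇒  cos φ₁ = cos 41.1° / √6.28 = 0.7536/2.506 = 0.3007.
φ₁ = arccos(0.3007) ≈ 72.5°.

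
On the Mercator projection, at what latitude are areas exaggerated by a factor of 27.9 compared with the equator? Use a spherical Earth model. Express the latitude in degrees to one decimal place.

79.1°

Mercator areal scale is sec²φ.
sec²φ = 27.9  ⇒  cos²φ = 0.03584  ⇒  cos φ = 0.1893.
φ = arccos(0.1893) ≈ 79.1°.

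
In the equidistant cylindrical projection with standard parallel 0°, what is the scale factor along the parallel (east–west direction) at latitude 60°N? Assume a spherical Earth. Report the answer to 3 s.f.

Plate carrée maps x = Rλ, y = Rφ. The meridian scale is h = 1 and the parallel scale is k = 1/cos φ = sec φ.
k = 1/cos 60° = 1/0.5000 = 2.000.

2.00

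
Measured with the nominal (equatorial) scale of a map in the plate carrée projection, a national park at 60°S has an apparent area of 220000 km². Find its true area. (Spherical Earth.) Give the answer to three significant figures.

For the equirectangular projection with φ₀ = 0 (plate carrée), h = 1 along meridians and k = sec φ along parallels.
Areal scale = h·k = 1 × sec φ; at 60°, h = 1.000, k = 2.000, so h·k = 2.000.
True area = apparent / (areal scale) = 220000 / 2.000 ≈ 110000 km².

110000 km²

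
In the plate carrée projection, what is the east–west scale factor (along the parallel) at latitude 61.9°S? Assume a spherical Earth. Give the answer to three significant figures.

For the equirectangular projection with φ₀ = 0 (plate carrée), h = 1 along meridians and k = sec φ along parallels.
k = 1/cos 61.9° = 1/0.4710 = 2.123.

2.12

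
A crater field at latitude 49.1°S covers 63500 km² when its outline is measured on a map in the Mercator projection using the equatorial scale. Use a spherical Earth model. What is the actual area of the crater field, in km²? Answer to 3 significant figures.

For Mercator, h = k = sec φ (a conformal cylindrical projection has a single point scale, 1/cos φ).
Areal scale = k² = sec²φ = 1/cos²(49.1°) = 1/0.6547² = 2.333.
True area = apparent / (areal scale) = 63500 / 2.333 ≈ 27200 km².

27200 km²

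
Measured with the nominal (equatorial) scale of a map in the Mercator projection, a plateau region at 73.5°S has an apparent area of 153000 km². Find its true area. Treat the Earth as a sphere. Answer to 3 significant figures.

12300 km²

The Mercator projection is conformal; its linear scale factor is the same in every direction and equals sec φ = 1/cos φ.
Areal scale = k² = sec²φ = 1/cos²(73.5°) = 1/0.2840² = 12.40.
True area = apparent / (areal scale) = 153000 / 12.40 ≈ 12300 km².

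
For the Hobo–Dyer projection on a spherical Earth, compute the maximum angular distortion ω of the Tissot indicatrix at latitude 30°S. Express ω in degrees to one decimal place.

10.0°

The Hobo–Dyer projection is cylindrical equal-area with φ₀ = 37.5°. Cylindrical equal-area (φ₀ = 37.5°): h = cos φ / cos 37.5° along meridians, k = cos 37.5° / cos φ along parallels; h·k = 1.
At 30°: h = 1.092, k = 0.9161; principal scales a = 1.092, b = 0.9161.
sin(ω/2) = (a − b)/(a + b) = 0.1755/2.008 = 0.08742, so ω = 2 arcsin(0.08742) ≈ 10.0°.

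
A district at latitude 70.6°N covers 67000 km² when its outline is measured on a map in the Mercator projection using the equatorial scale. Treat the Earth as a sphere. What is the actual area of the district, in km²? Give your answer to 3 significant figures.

7390 km²

The Mercator projection is conformal; its linear scale factor is the same in every direction and equals sec φ = 1/cos φ.
Areal scale = k² = sec²φ = 1/cos²(70.6°) = 1/0.3322² = 9.064.
True area = apparent / (areal scale) = 67000 / 9.064 ≈ 7390 km².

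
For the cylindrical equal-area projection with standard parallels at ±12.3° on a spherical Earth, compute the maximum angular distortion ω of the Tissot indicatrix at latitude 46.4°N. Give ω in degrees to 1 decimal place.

A cylindrical equal-area projection with standard parallel φ₀ has meridian scale h = cos φ / cos φ₀ and parallel scale k = cos φ₀ / cos φ (so areas are preserved, h·k = 1).
At 46.4°: h = 0.7058, k = 1.417; principal scales a = 1.417, b = 0.7058.
sin(ω/2) = (a − b)/(a + b) = 0.7110/2.123 = 0.3349, so ω = 2 arcsin(0.3349) ≈ 39.1°.

39.1°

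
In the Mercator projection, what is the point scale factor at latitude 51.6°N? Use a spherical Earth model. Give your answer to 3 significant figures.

1.61

The Mercator projection is conformal; its linear scale factor is the same in every direction and equals sec φ = 1/cos φ.
k = 1/cos 51.6° = 1/0.6211 = 1.610.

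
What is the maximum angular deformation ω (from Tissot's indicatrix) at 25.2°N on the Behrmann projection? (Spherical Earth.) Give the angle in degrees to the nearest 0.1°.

5.0°

The Behrmann projection is cylindrical equal-area with φ₀ = 30°. A cylindrical equal-area projection with standard parallel φ₀ has meridian scale h = cos φ / cos φ₀ and parallel scale k = cos φ₀ / cos φ (so areas are preserved, h·k = 1).
At 25.2°: h = 1.045, k = 0.9571; principal scales a = 1.045, b = 0.9571.
sin(ω/2) = (a − b)/(a + b) = 0.08769/2.002 = 0.04380, so ω = 2 arcsin(0.04380) ≈ 5.0°.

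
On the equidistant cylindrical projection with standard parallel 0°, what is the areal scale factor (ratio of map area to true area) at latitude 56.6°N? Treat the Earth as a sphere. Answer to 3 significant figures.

1.82

Plate carrée maps x = Rλ, y = Rφ. The meridian scale is h = 1 and the parallel scale is k = 1/cos φ = sec φ.
Areal scale = h·k = 1 × sec φ; at 56.6°, h = 1.000, k = 1.817, so h·k = 1.817.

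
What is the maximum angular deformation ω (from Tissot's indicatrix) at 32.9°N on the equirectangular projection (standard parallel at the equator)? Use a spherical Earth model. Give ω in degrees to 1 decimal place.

For the equirectangular projection with φ₀ = 0 (plate carrée), h = 1 along meridians and k = sec φ along parallels.
At 32.9°: h = 1.000, k = 1.191; principal scales a = 1.191, b = 1.000.
sin(ω/2) = (a − b)/(a + b) = 0.1910/2.191 = 0.08718, so ω = 2 arcsin(0.08718) ≈ 10.0°.

10.0°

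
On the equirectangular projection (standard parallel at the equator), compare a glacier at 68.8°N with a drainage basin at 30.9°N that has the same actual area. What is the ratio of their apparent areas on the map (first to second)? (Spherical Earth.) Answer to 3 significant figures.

2.37

In the plate carrée (x = Rλ, y = Rφ), meridians are true-scale (h = 1) and parallels are stretched by k = sec φ.
Areal scale at 68.8°: h·k = 1.000 × 2.765 = 2.765.
Areal scale at 30.9°: h·k = 1.000 × 1.165 = 1.165.
Ratio = 2.765/1.165 ≈ 2.37.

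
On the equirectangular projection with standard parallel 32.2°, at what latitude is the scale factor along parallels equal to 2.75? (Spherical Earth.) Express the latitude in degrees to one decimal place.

72.1°

The equidistant cylindrical projection with φ₀ = 32.2° has h = 1 (meridians true) and k = cos φ₀ / cos φ along parallels.
k = cos φ₀ / cos φ = 2.75  ⇒  cos φ = cos 32.2° / 2.75 = 0.3077.
φ = arccos(0.3077) ≈ 72.1°.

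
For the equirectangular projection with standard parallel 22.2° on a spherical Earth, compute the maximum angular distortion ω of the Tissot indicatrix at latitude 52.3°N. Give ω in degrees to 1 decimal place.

In the equirectangular projection with standard parallel φ₀ = 22.2° (x = Rλ cos φ₀, y = Rφ), meridians are true-scale (h = 1) and the parallel scale is k = cos φ₀ / cos φ.
At 52.3°: h = 1.000, k = 1.514; principal scales a = 1.514, b = 1.000.
sin(ω/2) = (a − b)/(a + b) = 0.5140/2.514 = 0.2045, so ω = 2 arcsin(0.2045) ≈ 23.6°.

23.6°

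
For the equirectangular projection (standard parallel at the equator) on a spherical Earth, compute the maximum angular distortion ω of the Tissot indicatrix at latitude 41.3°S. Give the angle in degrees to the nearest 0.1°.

Plate carrée maps x = Rλ, y = Rφ. The meridian scale is h = 1 and the parallel scale is k = 1/cos φ = sec φ.
At 41.3°: h = 1.000, k = 1.331; principal scales a = 1.331, b = 1.000.
sin(ω/2) = (a − b)/(a + b) = 0.3311/2.331 = 0.1420, so ω = 2 arcsin(0.1420) ≈ 16.3°.

16.3°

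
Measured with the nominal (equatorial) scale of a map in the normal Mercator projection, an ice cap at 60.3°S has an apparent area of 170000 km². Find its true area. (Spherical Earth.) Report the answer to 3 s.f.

41700 km²

Mercator is conformal, so the point scale is isotropic: h = k = sec φ = 1/cos φ.
Areal scale = k² = sec²φ = 1/cos²(60.3°) = 1/0.4955² = 4.074.
True area = apparent / (areal scale) = 170000 / 4.074 ≈ 41700 km².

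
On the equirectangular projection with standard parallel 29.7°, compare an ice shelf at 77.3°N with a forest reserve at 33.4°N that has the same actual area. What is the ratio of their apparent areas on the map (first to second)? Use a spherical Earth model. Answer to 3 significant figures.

The equidistant cylindrical projection with φ₀ = 29.7° has h = 1 (meridians true) and k = cos φ₀ / cos φ along parallels.
Areal scale at 77.3°: h·k = 1.000 × 3.951 = 3.951.
Areal scale at 33.4°: h·k = 1.000 × 1.040 = 1.040.
Ratio = 3.951/1.040 ≈ 3.80.

3.80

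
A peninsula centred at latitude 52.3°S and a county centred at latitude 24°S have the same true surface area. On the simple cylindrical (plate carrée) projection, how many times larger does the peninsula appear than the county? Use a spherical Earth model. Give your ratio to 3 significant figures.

1.49

For the equirectangular projection with φ₀ = 0 (plate carrée), h = 1 along meridians and k = sec φ along parallels.
Areal scale at 52.3°: h·k = 1.000 × 1.635 = 1.635.
Areal scale at 24°: h·k = 1.000 × 1.095 = 1.095.
Ratio = 1.635/1.095 ≈ 1.49.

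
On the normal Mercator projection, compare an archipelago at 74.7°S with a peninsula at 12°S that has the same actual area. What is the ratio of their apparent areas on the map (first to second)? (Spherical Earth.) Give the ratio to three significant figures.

13.7

Mercator is conformal with k = sec φ, so areal scale = k² = sec²φ.
At 74.7°: sec²(74.7°) = 1/0.2639² = 14.36.
At 12°: sec²(12°) = 1/0.9781² = 1.045.
Ratio = 14.36/1.045 = cos²(12°)/cos²(74.7°) ≈ 13.7.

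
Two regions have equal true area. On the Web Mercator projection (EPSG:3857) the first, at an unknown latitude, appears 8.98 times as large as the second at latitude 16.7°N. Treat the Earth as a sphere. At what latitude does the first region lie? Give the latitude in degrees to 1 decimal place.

71.4°

Mercator areal scale is sec²φ, so apparent-area ratio = sec²φ₁ / sec²φ₂ = cos²φ₂ / cos²φ₁.
cos²φ₂ / cos²φ₁ = 8.98  ⇒  cos φ₁ = cos 16.7° / √8.98 = 0.9578/2.997 = 0.3196.
φ₁ = arccos(0.3196) ≈ 71.4°.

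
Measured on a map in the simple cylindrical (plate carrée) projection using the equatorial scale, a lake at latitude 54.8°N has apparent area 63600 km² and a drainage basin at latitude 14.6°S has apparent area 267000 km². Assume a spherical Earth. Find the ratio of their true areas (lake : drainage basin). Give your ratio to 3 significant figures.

0.142

On the plate carrée, areal scale = h·k = 1 × sec φ, so true area = apparent × cos φ.
True area of lake: 63600 × cos(54.8°) = 63600 × 0.5764 = 36660 km².
True area of drainage basin: 267000 × cos(14.6°) = 267000 × 0.9677 = 258400 km².
Ratio = 36660 / 258400 ≈ 0.142.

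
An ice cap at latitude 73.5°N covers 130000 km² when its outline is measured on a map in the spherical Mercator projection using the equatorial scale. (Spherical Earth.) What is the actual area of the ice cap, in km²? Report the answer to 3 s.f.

For Mercator, h = k = sec φ (a conformal cylindrical projection has a single point scale, 1/cos φ).
Areal scale = k² = sec²φ = 1/cos²(73.5°) = 1/0.2840² = 12.40.
True area = apparent / (areal scale) = 130000 / 12.40 ≈ 10500 km².

10500 km²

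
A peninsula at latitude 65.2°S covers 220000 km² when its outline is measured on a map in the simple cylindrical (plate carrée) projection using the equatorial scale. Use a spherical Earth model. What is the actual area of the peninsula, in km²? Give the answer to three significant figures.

92300 km²

For the equirectangular projection with φ₀ = 0 (plate carrée), h = 1 along meridians and k = sec φ along parallels.
Areal scale = h·k = 1 × sec φ; at 65.2°, h = 1.000, k = 2.384, so h·k = 2.384.
True area = apparent / (areal scale) = 220000 / 2.384 ≈ 92300 km².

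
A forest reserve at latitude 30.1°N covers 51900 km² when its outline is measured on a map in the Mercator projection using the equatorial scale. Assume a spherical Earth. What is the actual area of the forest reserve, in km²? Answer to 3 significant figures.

38800 km²

Mercator is conformal, so the point scale is isotropic: h = k = sec φ = 1/cos φ.
Areal scale = k² = sec²φ = 1/cos²(30.1°) = 1/0.8652² = 1.336.
True area = apparent / (areal scale) = 51900 / 1.336 ≈ 38800 km².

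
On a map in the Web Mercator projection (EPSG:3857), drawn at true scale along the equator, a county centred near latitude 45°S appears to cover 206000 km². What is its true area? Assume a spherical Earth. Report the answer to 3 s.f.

103000 km²

Mercator is conformal, so the point scale is isotropic: h = k = sec φ = 1/cos φ.
Areal scale = k² = sec²φ = 1/cos²(45°) = 1/0.7071² = 2.000.
True area = apparent / (areal scale) = 206000 / 2.000 ≈ 103000 km².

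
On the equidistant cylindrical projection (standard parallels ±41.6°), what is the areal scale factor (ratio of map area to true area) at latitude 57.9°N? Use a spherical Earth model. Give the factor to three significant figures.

In the equirectangular projection with standard parallel φ₀ = 41.6° (x = Rλ cos φ₀, y = Rφ), meridians are true-scale (h = 1) and the parallel scale is k = cos φ₀ / cos φ.
Areal scale = h·k = 1 × cos φ₀ / cos φ; at 57.9°, h = 1.000, k = 1.407, so h·k = 1.407.

1.41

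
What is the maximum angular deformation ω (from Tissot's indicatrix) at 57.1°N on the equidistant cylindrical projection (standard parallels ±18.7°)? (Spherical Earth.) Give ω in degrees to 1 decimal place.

31.5°

In the equirectangular projection with standard parallel φ₀ = 18.7° (x = Rλ cos φ₀, y = Rφ), meridians are true-scale (h = 1) and the parallel scale is k = cos φ₀ / cos φ.
At 57.1°: h = 1.000, k = 1.744; principal scales a = 1.744, b = 1.000.
sin(ω/2) = (a − b)/(a + b) = 0.7438/2.744 = 0.2711, so ω = 2 arcsin(0.2711) ≈ 31.5°.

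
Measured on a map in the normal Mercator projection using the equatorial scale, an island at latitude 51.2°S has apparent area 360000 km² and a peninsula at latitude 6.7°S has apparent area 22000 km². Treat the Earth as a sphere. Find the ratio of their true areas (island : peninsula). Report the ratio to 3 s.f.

On Mercator the areal scale is sec²φ, so true area = apparent × cos²φ.
True area of island: 360000 × cos²(51.2°) = 360000 × 0.3926 = 141300 km².
True area of peninsula: 22000 × cos²(6.7°) = 22000 × 0.9864 = 21700 km².
Ratio = 141300 / 21700 ≈ 6.51.

6.51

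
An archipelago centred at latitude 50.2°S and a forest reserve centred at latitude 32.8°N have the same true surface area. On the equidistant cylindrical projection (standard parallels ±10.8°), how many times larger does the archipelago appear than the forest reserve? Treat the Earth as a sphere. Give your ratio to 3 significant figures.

In the equirectangular projection with standard parallel φ₀ = 10.8° (x = Rλ cos φ₀, y = Rφ), meridians are true-scale (h = 1) and the parallel scale is k = cos φ₀ / cos φ.
Areal scale at 50.2°: h·k = 1.000 × 1.535 = 1.535.
Areal scale at 32.8°: h·k = 1.000 × 1.169 = 1.169.
Ratio = 1.535/1.169 ≈ 1.31.

1.31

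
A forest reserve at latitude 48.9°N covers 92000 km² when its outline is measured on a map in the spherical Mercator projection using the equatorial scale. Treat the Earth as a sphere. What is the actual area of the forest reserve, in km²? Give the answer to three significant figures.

Mercator is conformal, so the point scale is isotropic: h = k = sec φ = 1/cos φ.
Areal scale = k² = sec²φ = 1/cos²(48.9°) = 1/0.6574² = 2.314.
True area = apparent / (areal scale) = 92000 / 2.314 ≈ 39800 km².

39800 km²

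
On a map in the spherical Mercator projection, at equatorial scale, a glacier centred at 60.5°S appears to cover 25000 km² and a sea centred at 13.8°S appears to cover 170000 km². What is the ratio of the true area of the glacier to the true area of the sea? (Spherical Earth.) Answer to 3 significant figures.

0.0378

Since Mercator area scale is 1/cos²φ, the true area equals the apparent area multiplied by cos²φ.
True area of glacier: 25000 × cos²(60.5°) = 25000 × 0.2425 = 6062 km².
True area of sea: 170000 × cos²(13.8°) = 170000 × 0.9431 = 160300 km².
Ratio = 6062 / 160300 ≈ 0.0378.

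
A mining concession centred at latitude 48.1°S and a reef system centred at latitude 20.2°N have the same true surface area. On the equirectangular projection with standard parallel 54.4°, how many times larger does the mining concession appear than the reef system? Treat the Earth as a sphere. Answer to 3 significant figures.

With standard parallel φ₀ = 54.4°, the equirectangular projection gives x = Rλ cos φ₀, y = Rφ, so h = 1 and k = cos 54.4° / cos φ.
Areal scale at 48.1°: h·k = 1.000 × 0.8717 = 0.8717.
Areal scale at 20.2°: h·k = 1.000 × 0.6203 = 0.6203.
Ratio = 0.8717/0.6203 ≈ 1.41.

1.41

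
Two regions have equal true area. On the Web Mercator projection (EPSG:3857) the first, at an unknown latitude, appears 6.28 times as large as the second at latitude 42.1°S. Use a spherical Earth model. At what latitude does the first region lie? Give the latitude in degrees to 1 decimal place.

72.8°

Mercator areal scale is sec²φ, so apparent-area ratio = sec²φ₁ / sec²φ₂ = cos²φ₂ / cos²φ₁.
cos²φ₂ / cos²φ₁ = 6.28  ⇒  cos φ₁ = cos 42.1° / √6.28 = 0.7420/2.506 = 0.2961.
φ₁ = arccos(0.2961) ≈ 72.8°.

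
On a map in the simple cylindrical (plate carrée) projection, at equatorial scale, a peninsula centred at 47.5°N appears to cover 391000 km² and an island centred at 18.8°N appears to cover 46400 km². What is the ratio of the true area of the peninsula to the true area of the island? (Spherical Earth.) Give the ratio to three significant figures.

On the plate carrée, areal scale = h·k = 1 × sec φ, so true area = apparent × cos φ.
True area of peninsula: 391000 × cos(47.5°) = 391000 × 0.6756 = 264200 km².
True area of island: 46400 × cos(18.8°) = 46400 × 0.9466 = 43920 km².
Ratio = 264200 / 43920 ≈ 6.01.

6.01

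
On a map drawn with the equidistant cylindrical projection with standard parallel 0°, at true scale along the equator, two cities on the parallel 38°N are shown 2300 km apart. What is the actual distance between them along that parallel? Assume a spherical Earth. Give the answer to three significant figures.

Plate carrée maps x = Rλ, y = Rφ. The meridian scale is h = 1 and the parallel scale is k = 1/cos φ = sec φ.
Along the parallel at 38°, map distances are exaggerated by k = sec 38° = 1.269.
True distance = 2300 / 1.269 = 2300 × cos 38° ≈ 1810 km.

1810 km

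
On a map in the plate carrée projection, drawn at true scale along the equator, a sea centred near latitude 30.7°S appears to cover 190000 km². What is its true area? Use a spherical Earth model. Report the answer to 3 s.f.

In the plate carrée (x = Rλ, y = Rφ), meridians are true-scale (h = 1) and parallels are stretched by k = sec φ.
Areal scale = h·k = 1 × sec φ; at 30.7°, h = 1.000, k = 1.163, so h·k = 1.163.
True area = apparent / (areal scale) = 190000 / 1.163 ≈ 163000 km².

163000 km²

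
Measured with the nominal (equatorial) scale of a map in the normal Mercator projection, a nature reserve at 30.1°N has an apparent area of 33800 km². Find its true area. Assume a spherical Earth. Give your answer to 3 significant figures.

25300 km²

The Mercator projection is conformal; its linear scale factor is the same in every direction and equals sec φ = 1/cos φ.
Areal scale = k² = sec²φ = 1/cos²(30.1°) = 1/0.8652² = 1.336.
True area = apparent / (areal scale) = 33800 / 1.336 ≈ 25300 km².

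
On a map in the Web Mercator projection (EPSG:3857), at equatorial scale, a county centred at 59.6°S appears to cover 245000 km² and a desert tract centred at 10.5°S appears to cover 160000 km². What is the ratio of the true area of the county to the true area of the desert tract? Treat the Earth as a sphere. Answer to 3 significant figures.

Mercator's areal exaggeration is sec²φ; hence true area = (apparent area) · cos²φ.
True area of county: 245000 × cos²(59.6°) = 245000 × 0.2561 = 62740 km².
True area of desert tract: 160000 × cos²(10.5°) = 160000 × 0.9668 = 154700 km².
Ratio = 62740 / 154700 ≈ 0.406.

0.406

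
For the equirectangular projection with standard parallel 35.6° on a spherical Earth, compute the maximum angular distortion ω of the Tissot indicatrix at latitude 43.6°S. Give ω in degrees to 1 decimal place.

In the equirectangular projection with standard parallel φ₀ = 35.6° (x = Rλ cos φ₀, y = Rφ), meridians are true-scale (h = 1) and the parallel scale is k = cos φ₀ / cos φ.
At 43.6°: h = 1.000, k = 1.123; principal scales a = 1.123, b = 1.000.
sin(ω/2) = (a − b)/(a + b) = 0.1228/2.123 = 0.05785, so ω = 2 arcsin(0.05785) ≈ 6.6°.

6.6°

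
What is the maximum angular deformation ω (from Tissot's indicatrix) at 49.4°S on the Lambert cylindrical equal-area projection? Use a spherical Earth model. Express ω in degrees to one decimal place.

47.8°

The Lambert cylindrical equal-area projection is the cylindrical equal-area projection with its standard parallel at the equator (φ₀ = 0). Cylindrical equal-area (φ₀ = 0°): h = cos φ / cos 0° along meridians, k = cos 0° / cos φ along parallels; h·k = 1.
At 49.4°: h = 0.6508, k = 1.537; principal scales a = 1.537, b = 0.6508.
sin(ω/2) = (a − b)/(a + b) = 0.8859/2.187 = 0.4050, so ω = 2 arcsin(0.4050) ≈ 47.8°.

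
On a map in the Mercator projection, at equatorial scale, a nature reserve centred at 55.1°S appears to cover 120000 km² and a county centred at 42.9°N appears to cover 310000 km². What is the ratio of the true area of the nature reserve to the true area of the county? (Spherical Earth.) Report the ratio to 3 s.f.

0.236

Mercator's areal exaggeration is sec²φ; hence true area = (apparent area) · cos²φ.
True area of nature reserve: 120000 × cos²(55.1°) = 120000 × 0.3274 = 39280 km².
True area of county: 310000 × cos²(42.9°) = 310000 × 0.5366 = 166400 km².
Ratio = 39280 / 166400 ≈ 0.236.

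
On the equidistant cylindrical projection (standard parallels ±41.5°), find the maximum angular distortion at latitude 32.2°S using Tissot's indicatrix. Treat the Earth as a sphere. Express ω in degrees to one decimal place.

7.0°

In the equirectangular projection with standard parallel φ₀ = 41.5° (x = Rλ cos φ₀, y = Rφ), meridians are true-scale (h = 1) and the parallel scale is k = cos φ₀ / cos φ.
At 32.2°: h = 1.000, k = 0.8851; principal scales a = 1.000, b = 0.8851.
sin(ω/2) = (a − b)/(a + b) = 0.1149/1.885 = 0.06096, so ω = 2 arcsin(0.06096) ≈ 7.0°.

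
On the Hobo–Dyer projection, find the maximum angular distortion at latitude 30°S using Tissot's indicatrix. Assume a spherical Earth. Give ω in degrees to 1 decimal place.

Hobo–Dyer is a cylindrical equal-area projection with standard parallels at ±37.5°. For cylindrical equal-area with standard parallel φ₀, h = cos φ / cos φ₀ and k = cos φ₀ / cos φ, so h·k = 1.
At 30°: h = 1.092, k = 0.9161; principal scales a = 1.092, b = 0.9161.
sin(ω/2) = (a − b)/(a + b) = 0.1755/2.008 = 0.08742, so ω = 2 arcsin(0.08742) ≈ 10.0°.

10.0°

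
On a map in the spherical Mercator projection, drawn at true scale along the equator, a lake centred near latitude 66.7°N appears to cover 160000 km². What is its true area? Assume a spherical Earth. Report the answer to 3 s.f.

For Mercator, h = k = sec φ (a conformal cylindrical projection has a single point scale, 1/cos φ).
Areal scale = k² = sec²φ = 1/cos²(66.7°) = 1/0.3955² = 6.392.
True area = apparent / (areal scale) = 160000 / 6.392 ≈ 25000 km².

25000 km²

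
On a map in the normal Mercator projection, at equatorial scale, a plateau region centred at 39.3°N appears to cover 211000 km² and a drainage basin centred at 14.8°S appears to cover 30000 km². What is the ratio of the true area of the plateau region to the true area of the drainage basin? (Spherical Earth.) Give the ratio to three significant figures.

4.51

Since Mercator area scale is 1/cos²φ, the true area equals the apparent area multiplied by cos²φ.
True area of plateau region: 211000 × cos²(39.3°) = 211000 × 0.5988 = 126400 km².
True area of drainage basin: 30000 × cos²(14.8°) = 30000 × 0.9347 = 28040 km².
Ratio = 126400 / 28040 ≈ 4.51.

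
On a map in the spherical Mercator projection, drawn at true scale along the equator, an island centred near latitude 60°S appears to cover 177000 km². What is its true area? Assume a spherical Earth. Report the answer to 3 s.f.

For Mercator, h = k = sec φ (a conformal cylindrical projection has a single point scale, 1/cos φ).
Areal scale = k² = sec²φ = 1/cos²(60°) = 1/0.5000² = 4.000.
True area = apparent / (areal scale) = 177000 / 4.000 ≈ 44300 km².

44300 km²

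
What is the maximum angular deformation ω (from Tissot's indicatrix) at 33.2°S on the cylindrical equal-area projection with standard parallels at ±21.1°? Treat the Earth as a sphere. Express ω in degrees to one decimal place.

12.4°

For cylindrical equal-area with standard parallel φ₀, h = cos φ / cos φ₀ and k = cos φ₀ / cos φ, so h·k = 1.
At 33.2°: h = 0.8969, k = 1.115; principal scales a = 1.115, b = 0.8969.
sin(ω/2) = (a − b)/(a + b) = 0.2181/2.012 = 0.1084, so ω = 2 arcsin(0.1084) ≈ 12.4°.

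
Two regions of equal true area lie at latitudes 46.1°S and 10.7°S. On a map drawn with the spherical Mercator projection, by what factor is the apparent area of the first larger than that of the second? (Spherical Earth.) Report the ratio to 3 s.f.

On Mercator, area is exaggerated by sec²φ = 1/cos²φ.
At 46.1°: sec²(46.1°) = 1/0.6934² = 2.080.
At 10.7°: sec²(10.7°) = 1/0.9826² = 1.036.
Ratio = 2.080/1.036 = cos²(10.7°)/cos²(46.1°) ≈ 2.01.

2.01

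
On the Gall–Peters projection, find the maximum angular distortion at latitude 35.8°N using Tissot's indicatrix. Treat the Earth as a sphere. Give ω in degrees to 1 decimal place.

15.7°

The Gall–Peters projection is cylindrical equal-area with φ₀ = 45°. Cylindrical equal-area (φ₀ = 45°): h = cos φ / cos 45° along meridians, k = cos 45° / cos φ along parallels; h·k = 1.
At 35.8°: h = 1.147, k = 0.8718; principal scales a = 1.147, b = 0.8718.
sin(ω/2) = (a − b)/(a + b) = 0.2752/2.019 = 0.1363, so ω = 2 arcsin(0.1363) ≈ 15.7°.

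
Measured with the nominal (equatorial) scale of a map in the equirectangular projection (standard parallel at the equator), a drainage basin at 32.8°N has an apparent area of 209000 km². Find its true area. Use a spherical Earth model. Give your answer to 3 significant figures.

In the plate carrée (x = Rλ, y = Rφ), meridians are true-scale (h = 1) and parallels are stretched by k = sec φ.
Areal scale = h·k = 1 × sec φ; at 32.8°, h = 1.000, k = 1.190, so h·k = 1.190.
True area = apparent / (areal scale) = 209000 / 1.190 ≈ 176000 km².

176000 km²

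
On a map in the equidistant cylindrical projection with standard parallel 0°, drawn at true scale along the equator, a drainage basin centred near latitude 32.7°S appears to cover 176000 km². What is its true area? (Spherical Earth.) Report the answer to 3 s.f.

Plate carrée maps x = Rλ, y = Rφ. The meridian scale is h = 1 and the parallel scale is k = 1/cos φ = sec φ.
Areal scale = h·k = 1 × sec φ; at 32.7°, h = 1.000, k = 1.188, so h·k = 1.188.
True area = apparent / (areal scale) = 176000 / 1.188 ≈ 148000 km².

148000 km²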